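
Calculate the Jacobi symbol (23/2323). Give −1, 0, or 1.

Reciprocity: 23 ≡ 3 and 2323 ≡ 3 (mod 4), so (23/2323) = −(2323/23).
Reduce top mod 23: now compute (0/23).
Top reduces to 0: gcd > 1, so the symbol is 0.

0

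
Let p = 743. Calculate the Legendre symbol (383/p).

Euler's criterion: (383/743) ≡ 383^371 (mod 743).
383^2 ≡ 318 (mod 743)
383^4 ≡ 76 (mod 743)
383^8 ≡ 575 (mod 743)
383^16 ≡ 733 (mod 743)
383^32 ≡ 100 (mod 743)
383^64 ≡ 341 (mod 743)
383^128 ≡ 373 (mod 743)
383^256 ≡ 188 (mod 743)
383^371 = 383^(256+64+32+16+2+1) ≡ 1 (mod 743).
Result is 1, so (383/743) = 1.

1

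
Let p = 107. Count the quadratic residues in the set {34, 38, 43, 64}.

(34/107) = +1 → QR.
(38/107) = -1 → non-residue.
(43/107) = -1 → non-residue.
(64/107) = +1 → QR.
Total quadratic residues among the 4: 2.

2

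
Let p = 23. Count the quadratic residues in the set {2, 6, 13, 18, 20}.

4

(2/23) = +1 → QR.
(6/23) = +1 → QR.
(13/23) = +1 → QR.
(18/23) = +1 → QR.
(20/23) = -1 → non-residue.
Total quadratic residues among the 5: 4.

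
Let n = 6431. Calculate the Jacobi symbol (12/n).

1

Pull out 2^2: since 6431 ≡ 7 (mod 8), (2/6431) = +1, so (2/6431)^2 = +1.
Reciprocity: 3 ≡ 3 and 6431 ≡ 3 (mod 4), so (3/6431) = −(6431/3).
Reduce top mod 3: now compute (2/3).
Pull out 2: since 3 ≡ 3 (mod 8), (2/3) = -1.
Reached (1/3) = 1. Collecting the sign flips along the way, the symbol is +1.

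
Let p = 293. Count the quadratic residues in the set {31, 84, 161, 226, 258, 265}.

(31/293) = +1 → QR.
(84/293) = +1 → QR.
(161/293) = +1 → QR.
(226/293) = +1 → QR.
(258/293) = +1 → QR.
(265/293) = -1 → non-residue.
Total quadratic residues among the 6: 5.

5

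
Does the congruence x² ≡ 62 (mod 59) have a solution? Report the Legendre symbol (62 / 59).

1

First reduce: 62 ≡ 3 (mod 59).
Reciprocity: 3 ≡ 3 and 59 ≡ 3 (mod 4), so (3/59) = −(59/3).
Reduce top mod 3: now compute (2/3).
Pull out 2: since 3 ≡ 3 (mod 8), (2/3) = -1.
Reached (1/3) = 1. Collecting the sign flips along the way, the symbol is +1.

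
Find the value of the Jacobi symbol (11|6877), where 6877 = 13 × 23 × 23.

Reciprocity: 11 ≡ 3 and 6877 ≡ 1 (mod 4), so (11/6877) = +(6877/11).
Reduce top mod 11: now compute (2/11).
Pull out 2: since 11 ≡ 3 (mod 8), (2/11) = -1.
Reached (1/11) = 1. Collecting the sign flips along the way, the symbol is -1.

-1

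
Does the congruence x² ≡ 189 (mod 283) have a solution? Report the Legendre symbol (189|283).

-1

Reciprocity: 189 ≡ 1 and 283 ≡ 3 (mod 4), so (189/283) = +(283/189).
Reduce top mod 189: now compute (94/189).
Pull out 2: since 189 ≡ 5 (mod 8), (2/189) = -1.
Reciprocity: 47 ≡ 3 and 189 ≡ 1 (mod 4), so (47/189) = +(189/47).
Reduce top mod 47: now compute (1/47).
Reached (1/47) = 1. Collecting the sign flips along the way, the symbol is -1.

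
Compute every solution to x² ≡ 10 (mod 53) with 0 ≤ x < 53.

13, 40

53 ≡ 1 (mod 4), so we find a root by search.
Trying successive values, 13² = 169 ≡ 10 (mod 53). The other root is 53 − 13 = 40.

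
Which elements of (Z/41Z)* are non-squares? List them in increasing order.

Square k = 1,…,20 (k and 41−k give the same square):
1²=1, 2²=4, 3²=9, 4²=16, 5²=25, 6²=36, 7²≡8, 8²≡23, 9²≡40, 10²≡18, 11²≡39, 12²≡21, 13²≡5, 14²≡32, 15²≡20, 16²≡10, 17²≡2, 18²≡37, 19²≡33, 20²≡31 (mod 41).
The residues are {1, 2, 4, 5, 8, 9, 10, 16, 18, 20, 21, 23, 25, 31, 32, 33, 36, 37, 39, 40}; the non-residues are the remaining 20 nonzero classes.

3, 6, 7, 11, 12, 13, 14, 15, 17, 19, 22, 24, 26, 27, 28, 29, 30, 34, 35, 38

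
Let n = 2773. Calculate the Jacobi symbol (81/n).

1

Reciprocity: 81 ≡ 1 and 2773 ≡ 1 (mod 4), so (81/2773) = +(2773/81).
Reduce top mod 81: now compute (19/81).
Reciprocity: 19 ≡ 3 and 81 ≡ 1 (mod 4), so (19/81) = +(81/19).
Reduce top mod 19: now compute (5/19).
Reciprocity: 5 ≡ 1 and 19 ≡ 3 (mod 4), so (5/19) = +(19/5).
Reduce top mod 5: now compute (4/5).
Pull out 2^2: since 5 ≡ 5 (mod 8), (2/5) = -1, so (2/5)^2 = +1.
Reached (1/5) = 1. Collecting the sign flips along the way, the symbol is +1.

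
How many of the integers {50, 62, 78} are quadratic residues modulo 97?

(50/97) = +1 → QR.
(62/97) = +1 → QR.
(78/97) = -1 → non-residue.
Total quadratic residues among the 3: 2.

2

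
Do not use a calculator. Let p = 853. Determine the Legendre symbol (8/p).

Euler's criterion: (8/853) ≡ 8^426 (mod 853).
8^2 ≡ 64 (mod 853)
8^4 ≡ 684 (mod 853)
8^8 ≡ 412 (mod 853)
8^16 ≡ 850 (mod 853)
8^32 ≡ 9 (mod 853)
8^64 ≡ 81 (mod 853)
8^128 ≡ 590 (mod 853)
8^256 ≡ 76 (mod 853)
8^426 = 8^(256+128+32+8+2) ≡ 852 (mod 853).
Result is 852 ≡ −1, so (8/853) = −1.

-1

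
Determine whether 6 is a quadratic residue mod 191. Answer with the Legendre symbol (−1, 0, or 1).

Pull out 2: since 191 ≡ 7 (mod 8), (2/191) = +1.
Reciprocity: 3 ≡ 3 and 191 ≡ 3 (mod 4), so (3/191) = −(191/3).
Reduce top mod 3: now compute (2/3).
Pull out 2: since 3 ≡ 3 (mod 8), (2/3) = -1.
Reached (1/3) = 1. Collecting the sign flips along the way, the symbol is +1.

1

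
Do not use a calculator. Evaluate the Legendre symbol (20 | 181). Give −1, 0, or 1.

Pull out 2^2: since 181 ≡ 5 (mod 8), (2/181) = -1, so (2/181)^2 = +1.
Reciprocity: 5 ≡ 1 and 181 ≡ 1 (mod 4), so (5/181) = +(181/5).
Reduce top mod 5: now compute (1/5).
Reached (1/5) = 1. Collecting the sign flips along the way, the symbol is +1.

1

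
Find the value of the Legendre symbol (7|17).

Euler's criterion: (7/17) ≡ 7^8 (mod 17).
7^2 ≡ 15 (mod 17)
7^4 ≡ 4 (mod 17)
7^8 ≡ 16 (mod 17)
7^8 = 7^(8) ≡ 16 (mod 17).
Result is 16 ≡ −1, so (7/17) = −1.

-1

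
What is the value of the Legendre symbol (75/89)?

-1

Euler's criterion: (75/89) ≡ 75^44 (mod 89).
75^2 ≡ 18 (mod 89)
75^4 ≡ 57 (mod 89)
75^8 ≡ 45 (mod 89)
75^16 ≡ 67 (mod 89)
75^32 ≡ 39 (mod 89)
75^44 = 75^(32+8+4) ≡ 88 (mod 89).
Result is 88 ≡ −1, so (75/89) = −1.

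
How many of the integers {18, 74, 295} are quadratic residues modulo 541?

(18/541) = -1 → non-residue.
(74/541) = +1 → QR.
(295/541) = -1 → non-residue.
Total quadratic residues among the 3: 1.

1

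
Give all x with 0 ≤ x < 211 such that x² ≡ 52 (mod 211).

91, 120

Since 211 ≡ 3 (mod 4), a square root of 52 is 52^((211+1)/4) = 52^53 mod 211.
Repeated squaring: 52^2≡172, 52^4≡44, 52^8≡37, 52^16≡103, 52^32≡59 (mod 211).
52^53 = 52^(32+16+4+1) ≡ 120 (mod 211).
Check: 120² = 14400 ≡ 52 (mod 211). The two roots are 91 and 120.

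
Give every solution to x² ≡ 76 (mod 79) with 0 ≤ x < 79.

32, 47

Since 79 ≡ 3 (mod 4), a square root of 76 is 76^((79+1)/4) = 76^20 mod 79.
Repeated squaring: 76^2≡9, 76^4≡2, 76^8≡4, 76^16≡16 (mod 79).
76^20 = 76^(16+4) ≡ 32 (mod 79).
Check: 32² = 1024 ≡ 76 (mod 79). The two roots are 32 and 47.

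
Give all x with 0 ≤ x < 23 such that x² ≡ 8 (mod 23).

Since 23 ≡ 3 (mod 4), a square root of 8 is 8^((23+1)/4) = 8^6 mod 23.
Repeated squaring: 8^2≡18, 8^4≡2 (mod 23).
8^6 = 8^(4+2) ≡ 13 (mod 23).
Check: 13² = 169 ≡ 8 (mod 23). The two roots are 10 and 13.

10, 13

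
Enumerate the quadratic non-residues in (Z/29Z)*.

2 3 8 10 11 12 14 15 17 18 19 21 26 27

Square k = 1,…,14 (k and 29−k give the same square):
1²=1, 2²=4, 3²=9, 4²=16, 5²=25, 6²≡7, 7²≡20, 8²≡6, 9²≡23, 10²≡13, 11²≡5, 12²≡28, 13²≡24, 14²≡22 (mod 29).
The residues are {1, 4, 5, 6, 7, 9, 13, 16, 20, 22, 23, 24, 25, 28}; the non-residues are the remaining 14 nonzero classes.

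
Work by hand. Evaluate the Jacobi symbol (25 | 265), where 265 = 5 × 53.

Reciprocity: 25 ≡ 1 and 265 ≡ 1 (mod 4), so (25/265) = +(265/25).
Reduce top mod 25: now compute (15/25).
Reciprocity: 15 ≡ 3 and 25 ≡ 1 (mod 4), so (15/25) = +(25/15).
Reduce top mod 15: now compute (10/15).
Pull out 2: since 15 ≡ 7 (mod 8), (2/15) = +1.
Reciprocity: 5 ≡ 1 and 15 ≡ 3 (mod 4), so (5/15) = +(15/5).
Reduce top mod 5: now compute (0/5).
Top reduces to 0: gcd > 1, so the symbol is 0.

0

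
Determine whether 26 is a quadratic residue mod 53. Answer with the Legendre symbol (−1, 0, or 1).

-1

Pull out 2: since 53 ≡ 5 (mod 8), (2/53) = -1.
Reciprocity: 13 ≡ 1 and 53 ≡ 1 (mod 4), so (13/53) = +(53/13).
Reduce top mod 13: now compute (1/13).
Reached (1/13) = 1. Collecting the sign flips along the way, the symbol is -1.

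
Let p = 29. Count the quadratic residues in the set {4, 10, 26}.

1

(4/29) = +1 → QR.
(10/29) = -1 → non-residue.
(26/29) = -1 → non-residue.
Total quadratic residues among the 3: 1.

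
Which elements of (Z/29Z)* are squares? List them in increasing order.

1 4 5 6 7 9 13 16 20 22 23 24 25 28

Square k = 1,…,14 (k and 29−k give the same square):
1²=1, 2²=4, 3²=9, 4²=16, 5²=25, 6²≡7, 7²≡20, 8²≡6, 9²≡23, 10²≡13, 11²≡5, 12²≡28, 13²≡24, 14²≡22 (mod 29).
So the quadratic residues mod 29 are {1, 4, 5, 6, 7, 9, 13, 16, 20, 22, 23, 24, 25, 28}.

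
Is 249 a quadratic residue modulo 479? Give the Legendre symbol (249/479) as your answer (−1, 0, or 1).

Euler's criterion: (249/479) ≡ 249^239 (mod 479).
249^2 ≡ 210 (mod 479)
249^4 ≡ 32 (mod 479)
249^8 ≡ 66 (mod 479)
249^16 ≡ 45 (mod 479)
249^32 ≡ 109 (mod 479)
249^64 ≡ 385 (mod 479)
249^128 ≡ 214 (mod 479)
249^239 = 249^(128+64+32+8+4+2+1) ≡ 478 (mod 479).
Result is 478 ≡ −1, so (249/479) = −1.

-1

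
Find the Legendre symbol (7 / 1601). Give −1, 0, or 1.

-1

Reciprocity: 7 ≡ 3 and 1601 ≡ 1 (mod 4), so (7/1601) = +(1601/7).
Reduce top mod 7: now compute (5/7).
Reciprocity: 5 ≡ 1 and 7 ≡ 3 (mod 4), so (5/7) = +(7/5).
Reduce top mod 5: now compute (2/5).
Pull out 2: since 5 ≡ 5 (mod 8), (2/5) = -1.
Reached (1/5) = 1. Collecting the sign flips along the way, the symbol is -1.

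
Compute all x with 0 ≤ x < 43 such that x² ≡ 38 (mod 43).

Since 43 ≡ 3 (mod 4), a square root of 38 is 38^((43+1)/4) = 38^11 mod 43.
Repeated squaring: 38^2≡25, 38^4≡23, 38^8≡13 (mod 43).
38^11 = 38^(8+2+1) ≡ 9 (mod 43).
Check: 9² = 81 ≡ 38 (mod 43). The two roots are 9 and 34.

9, 34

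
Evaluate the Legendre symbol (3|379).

-1

Euler's criterion: (3/379) ≡ 3^189 (mod 379).
3^2 ≡ 9 (mod 379)
3^4 ≡ 81 (mod 379)
3^8 ≡ 118 (mod 379)
3^16 ≡ 280 (mod 379)
3^32 ≡ 326 (mod 379)
3^64 ≡ 156 (mod 379)
3^128 ≡ 80 (mod 379)
3^189 = 3^(128+32+16+8+4+1) ≡ 378 (mod 379).
Result is 378 ≡ −1, so (3/379) = −1.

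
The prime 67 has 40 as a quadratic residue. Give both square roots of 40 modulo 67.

24, 43

Since 67 ≡ 3 (mod 4), a square root of 40 is 40^((67+1)/4) = 40^17 mod 67.
Repeated squaring: 40^2≡59, 40^4≡64, 40^8≡9, 40^16≡14 (mod 67).
40^17 = 40^(16+1) ≡ 24 (mod 67).
Check: 24² = 576 ≡ 40 (mod 67). The two roots are 24 and 43.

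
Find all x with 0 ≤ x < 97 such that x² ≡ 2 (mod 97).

14, 83

97 ≡ 1 (mod 4), so we find a root by search.
Trying successive values, 14² = 196 ≡ 2 (mod 97). The other root is 97 − 14 = 83.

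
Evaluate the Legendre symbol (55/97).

Euler's criterion: (55/97) ≡ 55^48 (mod 97).
55^2 ≡ 18 (mod 97)
55^4 ≡ 33 (mod 97)
55^8 ≡ 22 (mod 97)
55^16 ≡ 96 (mod 97)
55^32 ≡ 1 (mod 97)
55^48 = 55^(32+16) ≡ 96 (mod 97).
Result is 96 ≡ −1, so (55/97) = −1.

-1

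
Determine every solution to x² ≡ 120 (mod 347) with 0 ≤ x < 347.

Since 347 ≡ 3 (mod 4), a square root of 120 is 120^((347+1)/4) = 120^87 mod 347.
Repeated squaring: 120^2≡173, 120^4≡87, 120^8≡282, 120^16≡61, 120^32≡251, 120^64≡194 (mod 347).
120^87 = 120^(64+16+4+2+1) ≡ 154 (mod 347).
Check: 154² = 23716 ≡ 120 (mod 347). The two roots are 154 and 193.

154, 193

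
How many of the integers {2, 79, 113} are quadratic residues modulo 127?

(2/127) = +1 → QR.
(79/127) = +1 → QR.
(113/127) = +1 → QR.
Total quadratic residues among the 3: 3.

3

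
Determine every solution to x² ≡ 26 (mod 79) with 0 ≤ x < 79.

37, 42

Since 79 ≡ 3 (mod 4), a square root of 26 is 26^((79+1)/4) = 26^20 mod 79.
Repeated squaring: 26^2≡44, 26^4≡40, 26^8≡20, 26^16≡5 (mod 79).
26^20 = 26^(16+4) ≡ 42 (mod 79).
Check: 42² = 1764 ≡ 26 (mod 79). The two roots are 37 and 42.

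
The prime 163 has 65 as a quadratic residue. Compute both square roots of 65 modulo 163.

Since 163 ≡ 3 (mod 4), a square root of 65 is 65^((163+1)/4) = 65^41 mod 163.
Repeated squaring: 65^2≡150, 65^4≡6, 65^8≡36, 65^16≡155, 65^32≡64 (mod 163).
65^41 = 65^(32+8+1) ≡ 126 (mod 163).
Check: 126² = 15876 ≡ 65 (mod 163). The two roots are 37 and 126.

37, 126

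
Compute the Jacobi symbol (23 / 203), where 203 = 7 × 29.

Reciprocity: 23 ≡ 3 and 203 ≡ 3 (mod 4), so (23/203) = −(203/23).
Reduce top mod 23: now compute (19/23).
Reciprocity: 19 ≡ 3 and 23 ≡ 3 (mod 4), so (19/23) = −(23/19).
Reduce top mod 19: now compute (4/19).
Pull out 2^2: since 19 ≡ 3 (mod 8), (2/19) = -1, so (2/19)^2 = +1.
Reached (1/19) = 1. Collecting the sign flips along the way, the symbol is +1.

1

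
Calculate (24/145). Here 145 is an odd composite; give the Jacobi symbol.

Pull out 2^3: since 145 ≡ 1 (mod 8), (2/145) = +1, so (2/145)^3 = +1.
Reciprocity: 3 ≡ 3 and 145 ≡ 1 (mod 4), so (3/145) = +(145/3).
Reduce top mod 3: now compute (1/3).
Reached (1/3) = 1. Collecting the sign flips along the way, the symbol is +1.

1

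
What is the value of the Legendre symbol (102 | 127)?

Euler's criterion: (102/127) ≡ 102^63 (mod 127).
102^2 ≡ 117 (mod 127)
102^4 ≡ 100 (mod 127)
102^8 ≡ 94 (mod 127)
102^16 ≡ 73 (mod 127)
102^32 ≡ 122 (mod 127)
102^63 = 102^(32+16+8+4+2+1) ≡ 126 (mod 127).
Result is 126 ≡ −1, so (102/127) = −1.

-1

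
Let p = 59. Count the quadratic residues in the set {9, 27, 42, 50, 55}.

2

(9/59) = +1 → QR.
(27/59) = +1 → QR.
(42/59) = -1 → non-residue.
(50/59) = -1 → non-residue.
(55/59) = -1 → non-residue.
Total quadratic residues among the 5: 2.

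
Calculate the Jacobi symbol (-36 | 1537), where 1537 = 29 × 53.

First reduce: -36 ≡ 1501 (mod 1537).
Reciprocity: 1501 ≡ 1 and 1537 ≡ 1 (mod 4), so (1501/1537) = +(1537/1501).
Reduce top mod 1501: now compute (36/1501).
Pull out 2^2: since 1501 ≡ 5 (mod 8), (2/1501) = -1, so (2/1501)^2 = +1.
Reciprocity: 9 ≡ 1 and 1501 ≡ 1 (mod 4), so (9/1501) = +(1501/9).
Reduce top mod 9: now compute (7/9).
Reciprocity: 7 ≡ 3 and 9 ≡ 1 (mod 4), so (7/9) = +(9/7).
Reduce top mod 7: now compute (2/7).
Pull out 2: since 7 ≡ 7 (mod 8), (2/7) = +1.
Reached (1/7) = 1. Collecting the sign flips along the way, the symbol is +1.

1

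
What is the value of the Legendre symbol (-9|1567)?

-1

First reduce: -9 ≡ 1558 (mod 1567).
Pull out 2: since 1567 ≡ 7 (mod 8), (2/1567) = +1.
Reciprocity: 779 ≡ 3 and 1567 ≡ 3 (mod 4), so (779/1567) = −(1567/779).
Reduce top mod 779: now compute (9/779).
Reciprocity: 9 ≡ 1 and 779 ≡ 3 (mod 4), so (9/779) = +(779/9).
Reduce top mod 9: now compute (5/9).
Reciprocity: 5 ≡ 1 and 9 ≡ 1 (mod 4), so (5/9) = +(9/5).
Reduce top mod 5: now compute (4/5).
Pull out 2^2: since 5 ≡ 5 (mod 8), (2/5) = -1, so (2/5)^2 = +1.
Reached (1/5) = 1. Collecting the sign flips along the way, the symbol is -1.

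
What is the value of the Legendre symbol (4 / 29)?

Euler's criterion: (4/29) ≡ 4^14 (mod 29).
4^2 ≡ 16 (mod 29)
4^4 ≡ 24 (mod 29)
4^8 ≡ 25 (mod 29)
4^14 = 4^(8+4+2) ≡ 1 (mod 29).
Result is 1, so (4/29) = 1.

1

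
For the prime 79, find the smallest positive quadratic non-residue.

(2/79) = +1, so 2 is a residue.
(3/79) = −1, so 3 is the smallest positive non-residue mod 79.

3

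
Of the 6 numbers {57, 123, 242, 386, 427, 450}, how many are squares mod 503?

3

(57/503) = -1 → non-residue.
(123/503) = -1 → non-residue.
(242/503) = +1 → QR.
(386/503) = -1 → non-residue.
(427/503) = +1 → QR.
(450/503) = +1 → QR.
Total quadratic residues among the 6: 3.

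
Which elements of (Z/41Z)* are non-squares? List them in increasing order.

3 6 7 11 12 13 14 15 17 19 22 24 26 27 28 29 30 34 35 38

Square k = 1,…,20 (k and 41−k give the same square):
1²=1, 2²=4, 3²=9, 4²=16, 5²=25, 6²=36, 7²≡8, 8²≡23, 9²≡40, 10²≡18, 11²≡39, 12²≡21, 13²≡5, 14²≡32, 15²≡20, 16²≡10, 17²≡2, 18²≡37, 19²≡33, 20²≡31 (mod 41).
The residues are {1, 2, 4, 5, 8, 9, 10, 16, 18, 20, 21, 23, 25, 31, 32, 33, 36, 37, 39, 40}; the non-residues are the remaining 20 nonzero classes.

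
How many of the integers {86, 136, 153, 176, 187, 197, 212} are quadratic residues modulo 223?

5

(86/223) = +1 → QR.
(136/223) = +1 → QR.
(153/223) = +1 → QR.
(176/223) = -1 → non-residue.
(187/223) = -1 → non-residue.
(197/223) = +1 → QR.
(212/223) = +1 → QR.
Total quadratic residues among the 7: 5.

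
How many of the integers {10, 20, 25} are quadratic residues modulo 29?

2

(10/29) = -1 → non-residue.
(20/29) = +1 → QR.
(25/29) = +1 → QR.
Total quadratic residues among the 3: 2.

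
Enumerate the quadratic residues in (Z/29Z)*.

Square k = 1,…,14 (k and 29−k give the same square):
1²=1, 2²=4, 3²=9, 4²=16, 5²=25, 6²≡7, 7²≡20, 8²≡6, 9²≡23, 10²≡13, 11²≡5, 12²≡28, 13²≡24, 14²≡22 (mod 29).
So the quadratic residues mod 29 are {1, 4, 5, 6, 7, 9, 13, 16, 20, 22, 23, 24, 25, 28}.

1, 4, 5, 6, 7, 9, 13, 16, 20, 22, 23, 24, 25, 28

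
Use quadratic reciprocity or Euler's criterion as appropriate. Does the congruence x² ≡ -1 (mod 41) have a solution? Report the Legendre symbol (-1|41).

Euler's criterion: (-1/41) ≡ 40^20 (mod 41).
40^2 ≡ 1 (mod 41)
40^4 ≡ 1 (mod 41)
40^8 ≡ 1 (mod 41)
40^16 ≡ 1 (mod 41)
40^20 = 40^(16+4) ≡ 1 (mod 41).
Result is 1, so (-1/41) = 1.

1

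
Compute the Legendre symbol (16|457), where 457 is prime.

Pull out 2^4: since 457 ≡ 1 (mod 8), (2/457) = +1, so (2/457)^4 = +1.
Reached (1/457) = 1. Collecting the sign flips along the way, the symbol is +1.

1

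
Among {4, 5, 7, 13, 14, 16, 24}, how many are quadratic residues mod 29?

6

(4/29) = +1 → QR.
(5/29) = +1 → QR.
(7/29) = +1 → QR.
(13/29) = +1 → QR.
(14/29) = -1 → non-residue.
(16/29) = +1 → QR.
(24/29) = +1 → QR.
Total quadratic residues among the 7: 6.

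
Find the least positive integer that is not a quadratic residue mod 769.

(2/769) = +1, so 2 is a residue.
(3/769) = +1, so 3 is a residue.
(4/769) = +1, so 4 is a residue.
(5/769) = +1, so 5 is a residue.
(6/769) = +1, so 6 is a residue.
(7/769) = −1, so 7 is the smallest positive non-residue mod 769.

7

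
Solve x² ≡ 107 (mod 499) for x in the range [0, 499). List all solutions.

60, 439

Since 499 ≡ 3 (mod 4), a square root of 107 is 107^((499+1)/4) = 107^125 mod 499.
Repeated squaring: 107^2≡471, 107^4≡285, 107^8≡387, 107^16≡69, 107^32≡270, 107^64≡46 (mod 499).
107^125 = 107^(64+32+16+8+4+1) ≡ 439 (mod 499).
Check: 439² = 192721 ≡ 107 (mod 499). The two roots are 60 and 439.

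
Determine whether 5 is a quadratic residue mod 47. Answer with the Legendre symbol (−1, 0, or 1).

Reciprocity: 5 ≡ 1 and 47 ≡ 3 (mod 4), so (5/47) = +(47/5).
Reduce top mod 5: now compute (2/5).
Pull out 2: since 5 ≡ 5 (mod 8), (2/5) = -1.
Reached (1/5) = 1. Collecting the sign flips along the way, the symbol is -1.

-1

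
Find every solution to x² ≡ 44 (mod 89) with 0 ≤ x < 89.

89 ≡ 1 (mod 4), so we find a root by search.
Trying successive values, 20² = 400 ≡ 44 (mod 89). The other root is 89 − 20 = 69.

20, 69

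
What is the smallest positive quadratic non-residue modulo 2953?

5

(2/2953) = +1, so 2 is a residue.
(3/2953) = +1, so 3 is a residue.
(4/2953) = +1, so 4 is a residue.
(5/2953) = −1, so 5 is the smallest positive non-residue mod 2953.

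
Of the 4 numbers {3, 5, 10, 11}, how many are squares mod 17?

0

(3/17) = -1 → non-residue.
(5/17) = -1 → non-residue.
(10/17) = -1 → non-residue.
(11/17) = -1 → non-residue.
Total quadratic residues among the 4: 0.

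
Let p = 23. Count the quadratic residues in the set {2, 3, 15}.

(2/23) = +1 → QR.
(3/23) = +1 → QR.
(15/23) = -1 → non-residue.
Total quadratic residues among the 3: 2.

2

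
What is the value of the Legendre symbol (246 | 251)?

-1

Euler's criterion: (246/251) ≡ 246^125 (mod 251).
246^2 ≡ 25 (mod 251)
246^4 ≡ 123 (mod 251)
246^8 ≡ 69 (mod 251)
246^16 ≡ 243 (mod 251)
246^32 ≡ 64 (mod 251)
246^64 ≡ 80 (mod 251)
246^125 = 246^(64+32+16+8+4+1) ≡ 250 (mod 251).
Result is 250 ≡ −1, so (246/251) = −1.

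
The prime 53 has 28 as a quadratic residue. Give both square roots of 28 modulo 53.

9, 44

53 ≡ 1 (mod 4), so we find a root by search.
Trying successive values, 9² = 81 ≡ 28 (mod 53). The other root is 53 − 9 = 44.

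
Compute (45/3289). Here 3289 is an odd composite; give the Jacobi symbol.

1

Reciprocity: 45 ≡ 1 and 3289 ≡ 1 (mod 4), so (45/3289) = +(3289/45).
Reduce top mod 45: now compute (4/45).
Pull out 2^2: since 45 ≡ 5 (mod 8), (2/45) = -1, so (2/45)^2 = +1.
Reached (1/45) = 1. Collecting the sign flips along the way, the symbol is +1.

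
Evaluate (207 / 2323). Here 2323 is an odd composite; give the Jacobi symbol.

0

Reciprocity: 207 ≡ 3 and 2323 ≡ 3 (mod 4), so (207/2323) = −(2323/207).
Reduce top mod 207: now compute (46/207).
Pull out 2: since 207 ≡ 7 (mod 8), (2/207) = +1.
Reciprocity: 23 ≡ 3 and 207 ≡ 3 (mod 4), so (23/207) = −(207/23).
Reduce top mod 23: now compute (0/23).
Top reduces to 0: gcd > 1, so the symbol is 0.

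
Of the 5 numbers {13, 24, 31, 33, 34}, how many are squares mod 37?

(13/37) = -1 → non-residue.
(24/37) = -1 → non-residue.
(31/37) = -1 → non-residue.
(33/37) = +1 → QR.
(34/37) = +1 → QR.
Total quadratic residues among the 5: 2.

2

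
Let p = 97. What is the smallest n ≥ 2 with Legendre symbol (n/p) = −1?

5

(2/97) = +1, so 2 is a residue.
(3/97) = +1, so 3 is a residue.
(4/97) = +1, so 4 is a residue.
(5/97) = −1, so 5 is the smallest positive non-residue mod 97.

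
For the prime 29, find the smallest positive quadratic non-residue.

2

(2/29) = −1, so 2 is the smallest positive non-residue mod 29.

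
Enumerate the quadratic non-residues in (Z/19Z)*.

Square k = 1,…,9 (k and 19−k give the same square):
1²=1, 2²=4, 3²=9, 4²=16, 5²≡6, 6²≡17, 7²≡11, 8²≡7, 9²≡5 (mod 19).
The residues are {1, 4, 5, 6, 7, 9, 11, 16, 17}; the non-residues are the remaining 9 nonzero classes.

2,3,8,10,12,13,14,15,18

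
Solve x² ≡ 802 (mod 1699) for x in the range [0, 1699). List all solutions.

191, 1508

Since 1699 ≡ 3 (mod 4), a square root of 802 is 802^((1699+1)/4) = 802^425 mod 1699.
Repeated squaring: 802^2≡982, 802^4≡991, 802^8≡59, 802^16≡83, 802^32≡93, 802^64≡154, 802^128≡1629, 802^256≡1502 (mod 1699).
802^425 = 802^(256+128+32+8+1) ≡ 191 (mod 1699).
Check: 191² = 36481 ≡ 802 (mod 1699). The two roots are 191 and 1508.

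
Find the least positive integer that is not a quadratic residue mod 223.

3

(2/223) = +1, so 2 is a residue.
(3/223) = −1, so 3 is the smallest positive non-residue mod 223.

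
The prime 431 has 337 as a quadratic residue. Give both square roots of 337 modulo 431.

Since 431 ≡ 3 (mod 4), a square root of 337 is 337^((431+1)/4) = 337^108 mod 431.
Repeated squaring: 337^2≡216, 337^4≡108, 337^8≡27, 337^16≡298, 337^32≡18, 337^64≡324 (mod 431).
337^108 = 337^(64+32+8+4) ≡ 145 (mod 431).
Check: 145² = 21025 ≡ 337 (mod 431). The two roots are 145 and 286.

145, 286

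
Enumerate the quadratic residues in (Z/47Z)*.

1,2,3,4,6,7,8,9,12,14,16,17,18,21,24,25,27,28,32,34,36,37,42

Square k = 1,…,23 (k and 47−k give the same square):
1²=1, 2²=4, 3²=9, 4²=16, 5²=25, 6²=36, 7²≡2, 8²≡17, 9²≡34, 10²≡6, 11²≡27, 12²≡3, 13²≡28, 14²≡8, 15²≡37, 16²≡21, 17²≡7, 18²≡42, 19²≡32, 20²≡24, 21²≡18, 22²≡14, 23²≡12 (mod 47).
So the quadratic residues mod 47 are {1, 2, 3, 4, 6, 7, 8, 9, 12, 14, 16, 17, 18, 21, 24, 25, 27, 28, 32, 34, 36, 37, 42}.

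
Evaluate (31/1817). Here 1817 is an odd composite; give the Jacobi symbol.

Reciprocity: 31 ≡ 3 and 1817 ≡ 1 (mod 4), so (31/1817) = +(1817/31).
Reduce top mod 31: now compute (19/31).
Reciprocity: 19 ≡ 3 and 31 ≡ 3 (mod 4), so (19/31) = −(31/19).
Reduce top mod 19: now compute (12/19).
Pull out 2^2: since 19 ≡ 3 (mod 8), (2/19) = -1, so (2/19)^2 = +1.
Reciprocity: 3 ≡ 3 and 19 ≡ 3 (mod 4), so (3/19) = −(19/3).
Reduce top mod 3: now compute (1/3).
Reached (1/3) = 1. Collecting the sign flips along the way, the symbol is +1.

1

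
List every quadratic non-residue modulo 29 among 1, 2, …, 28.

Square k = 1,…,14 (k and 29−k give the same square):
1²=1, 2²=4, 3²=9, 4²=16, 5²=25, 6²≡7, 7²≡20, 8²≡6, 9²≡23, 10²≡13, 11²≡5, 12²≡28, 13²≡24, 14²≡22 (mod 29).
The residues are {1, 4, 5, 6, 7, 9, 13, 16, 20, 22, 23, 24, 25, 28}; the non-residues are the remaining 14 nonzero classes.

2,3,8,10,11,12,14,15,17,18,19,21,26,27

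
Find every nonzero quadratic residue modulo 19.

1,4,5,6,7,9,11,16,17

Square k = 1,…,9 (k and 19−k give the same square):
1²=1, 2²=4, 3²=9, 4²=16, 5²≡6, 6²≡17, 7²≡11, 8²≡7, 9²≡5 (mod 19).
So the quadratic residues mod 19 are {1, 4, 5, 6, 7, 9, 11, 16, 17}.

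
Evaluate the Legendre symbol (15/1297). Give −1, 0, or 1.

-1

Reciprocity: 15 ≡ 3 and 1297 ≡ 1 (mod 4), so (15/1297) = +(1297/15).
Reduce top mod 15: now compute (7/15).
Reciprocity: 7 ≡ 3 and 15 ≡ 3 (mod 4), so (7/15) = −(15/7).
Reduce top mod 7: now compute (1/7).
Reached (1/7) = 1. Collecting the sign flips along the way, the symbol is -1.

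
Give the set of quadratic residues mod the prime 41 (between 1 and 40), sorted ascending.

1, 2, 4, 5, 8, 9, 10, 16, 18, 20, 21, 23, 25, 31, 32, 33, 36, 37, 39, 40

Square k = 1,…,20 (k and 41−k give the same square):
1²=1, 2²=4, 3²=9, 4²=16, 5²=25, 6²=36, 7²≡8, 8²≡23, 9²≡40, 10²≡18, 11²≡39, 12²≡21, 13²≡5, 14²≡32, 15²≡20, 16²≡10, 17²≡2, 18²≡37, 19²≡33, 20²≡31 (mod 41).
So the quadratic residues mod 41 are {1, 2, 4, 5, 8, 9, 10, 16, 18, 20, 21, 23, 25, 31, 32, 33, 36, 37, 39, 40}.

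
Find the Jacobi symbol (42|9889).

-1

Pull out 2: since 9889 ≡ 1 (mod 8), (2/9889) = +1.
Reciprocity: 21 ≡ 1 and 9889 ≡ 1 (mod 4), so (21/9889) = +(9889/21).
Reduce top mod 21: now compute (19/21).
Reciprocity: 19 ≡ 3 and 21 ≡ 1 (mod 4), so (19/21) = +(21/19).
Reduce top mod 19: now compute (2/19).
Pull out 2: since 19 ≡ 3 (mod 8), (2/19) = -1.
Reached (1/19) = 1. Collecting the sign flips along the way, the symbol is -1.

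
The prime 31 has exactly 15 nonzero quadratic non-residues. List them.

Square k = 1,…,15 (k and 31−k give the same square):
1²=1, 2²=4, 3²=9, 4²=16, 5²=25, 6²≡5, 7²≡18, 8²≡2, 9²≡19, 10²≡7, 11²≡28, 12²≡20, 13²≡14, 14²≡10, 15²≡8 (mod 31).
The residues are {1, 2, 4, 5, 7, 8, 9, 10, 14, 16, 18, 19, 20, 25, 28}; the non-residues are the remaining 15 nonzero classes.

3 6 11 12 13 15 17 21 22 23 24 26 27 29 30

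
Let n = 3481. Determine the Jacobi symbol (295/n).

Reciprocity: 295 ≡ 3 and 3481 ≡ 1 (mod 4), so (295/3481) = +(3481/295).
Reduce top mod 295: now compute (236/295).
Pull out 2^2: since 295 ≡ 7 (mod 8), (2/295) = +1, so (2/295)^2 = +1.
Reciprocity: 59 ≡ 3 and 295 ≡ 3 (mod 4), so (59/295) = −(295/59).
Reduce top mod 59: now compute (0/59).
Top reduces to 0: gcd > 1, so the symbol is 0.

0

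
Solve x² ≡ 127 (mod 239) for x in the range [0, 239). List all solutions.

102, 137

Since 239 ≡ 3 (mod 4), a square root of 127 is 127^((239+1)/4) = 127^60 mod 239.
Repeated squaring: 127^2≡116, 127^4≡72, 127^8≡165, 127^16≡218, 127^32≡202 (mod 239).
127^60 = 127^(32+16+8+4) ≡ 102 (mod 239).
Check: 102² = 10404 ≡ 127 (mod 239). The two roots are 102 and 137.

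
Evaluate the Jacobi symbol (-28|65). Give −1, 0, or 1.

1

First reduce: -28 ≡ 37 (mod 65).
Reciprocity: 37 ≡ 1 and 65 ≡ 1 (mod 4), so (37/65) = +(65/37).
Reduce top mod 37: now compute (28/37).
Pull out 2^2: since 37 ≡ 5 (mod 8), (2/37) = -1, so (2/37)^2 = +1.
Reciprocity: 7 ≡ 3 and 37 ≡ 1 (mod 4), so (7/37) = +(37/7).
Reduce top mod 7: now compute (2/7).
Pull out 2: since 7 ≡ 7 (mod 8), (2/7) = +1.
Reached (1/7) = 1. Collecting the sign flips along the way, the symbol is +1.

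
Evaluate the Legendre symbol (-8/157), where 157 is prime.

Euler's criterion: (-8/157) ≡ 149^78 (mod 157).
149^2 ≡ 64 (mod 157)
149^4 ≡ 14 (mod 157)
149^8 ≡ 39 (mod 157)
149^16 ≡ 108 (mod 157)
149^32 ≡ 46 (mod 157)
149^64 ≡ 75 (mod 157)
149^78 = 149^(64+8+4+2) ≡ 156 (mod 157).
Result is 156 ≡ −1, so (-8/157) = −1.

-1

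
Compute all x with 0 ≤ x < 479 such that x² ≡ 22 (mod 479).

171, 308

Since 479 ≡ 3 (mod 4), a square root of 22 is 22^((479+1)/4) = 22^120 mod 479.
Repeated squaring: 22^2≡5, 22^4≡25, 22^8≡146, 22^16≡240, 22^32≡120, 22^64≡30 (mod 479).
22^120 = 22^(64+32+16+8) ≡ 308 (mod 479).
Check: 308² = 94864 ≡ 22 (mod 479). The two roots are 171 and 308.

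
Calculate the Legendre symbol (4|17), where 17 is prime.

Pull out 2^2: since 17 ≡ 1 (mod 8), (2/17) = +1, so (2/17)^2 = +1.
Reached (1/17) = 1. Collecting the sign flips along the way, the symbol is +1.

1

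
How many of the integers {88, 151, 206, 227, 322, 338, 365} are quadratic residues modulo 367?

(88/367) = -1 → non-residue.
(151/367) = +1 → QR.
(206/367) = -1 → non-residue.
(227/367) = +1 → QR.
(322/367) = +1 → QR.
(338/367) = +1 → QR.
(365/367) = -1 → non-residue.
Total quadratic residues among the 7: 4.

4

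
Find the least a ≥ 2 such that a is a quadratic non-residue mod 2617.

(2/2617) = +1, so 2 is a residue.
(3/2617) = +1, so 3 is a residue.
(4/2617) = +1, so 4 is a residue.
(5/2617) = −1, so 5 is the smallest positive non-residue mod 2617.

5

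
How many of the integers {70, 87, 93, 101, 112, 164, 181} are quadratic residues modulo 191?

0

(70/191) = -1 → non-residue.
(87/191) = -1 → non-residue.
(93/191) = -1 → non-residue.
(101/191) = -1 → non-residue.
(112/191) = -1 → non-residue.
(164/191) = -1 → non-residue.
(181/191) = -1 → non-residue.
Total quadratic residues among the 7: 0.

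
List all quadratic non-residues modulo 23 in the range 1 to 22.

Square k = 1,…,11 (k and 23−k give the same square):
1²=1, 2²=4, 3²=9, 4²=16, 5²≡2, 6²≡13, 7²≡3, 8²≡18, 9²≡12, 10²≡8, 11²≡6 (mod 23).
The residues are {1, 2, 3, 4, 6, 8, 9, 12, 13, 16, 18}; the non-residues are the remaining 11 nonzero classes.

5,7,10,11,14,15,17,19,20,21,22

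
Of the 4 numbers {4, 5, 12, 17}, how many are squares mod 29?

(4/29) = +1 → QR.
(5/29) = +1 → QR.
(12/29) = -1 → non-residue.
(17/29) = -1 → non-residue.
Total quadratic residues among the 4: 2.

2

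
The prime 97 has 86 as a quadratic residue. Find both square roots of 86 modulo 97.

97 ≡ 1 (mod 4), so we find a root by search.
Trying successive values, 38² = 1444 ≡ 86 (mod 97). The other root is 97 − 38 = 59.

38, 59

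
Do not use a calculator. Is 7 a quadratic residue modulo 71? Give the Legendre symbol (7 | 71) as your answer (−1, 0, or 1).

Euler's criterion: (7/71) ≡ 7^35 (mod 71).
7^2 ≡ 49 (mod 71)
7^4 ≡ 58 (mod 71)
7^8 ≡ 27 (mod 71)
7^16 ≡ 19 (mod 71)
7^32 ≡ 6 (mod 71)
7^35 = 7^(32+2+1) ≡ 70 (mod 71).
Result is 70 ≡ −1, so (7/71) = −1.

-1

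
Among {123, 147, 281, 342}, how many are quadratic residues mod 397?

(123/397) = -1 → non-residue.
(147/397) = +1 → QR.
(281/397) = +1 → QR.
(342/397) = -1 → non-residue.
Total quadratic residues among the 4: 2.

2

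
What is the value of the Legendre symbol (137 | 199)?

Reciprocity: 137 ≡ 1 and 199 ≡ 3 (mod 4), so (137/199) = +(199/137).
Reduce top mod 137: now compute (62/137).
Pull out 2: since 137 ≡ 1 (mod 8), (2/137) = +1.
Reciprocity: 31 ≡ 3 and 137 ≡ 1 (mod 4), so (31/137) = +(137/31).
Reduce top mod 31: now compute (13/31).
Reciprocity: 13 ≡ 1 and 31 ≡ 3 (mod 4), so (13/31) = +(31/13).
Reduce top mod 13: now compute (5/13).
Reciprocity: 5 ≡ 1 and 13 ≡ 1 (mod 4), so (5/13) = +(13/5).
Reduce top mod 5: now compute (3/5).
Reciprocity: 3 ≡ 3 and 5 ≡ 1 (mod 4), so (3/5) = +(5/3).
Reduce top mod 3: now compute (2/3).
Pull out 2: since 3 ≡ 3 (mod 8), (2/3) = -1.
Reached (1/3) = 1. Collecting the sign flips along the way, the symbol is -1.

-1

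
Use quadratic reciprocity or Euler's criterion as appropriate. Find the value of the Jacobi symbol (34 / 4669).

1

Pull out 2: since 4669 ≡ 5 (mod 8), (2/4669) = -1.
Reciprocity: 17 ≡ 1 and 4669 ≡ 1 (mod 4), so (17/4669) = +(4669/17).
Reduce top mod 17: now compute (11/17).
Reciprocity: 11 ≡ 3 and 17 ≡ 1 (mod 4), so (11/17) = +(17/11).
Reduce top mod 11: now compute (6/11).
Pull out 2: since 11 ≡ 3 (mod 8), (2/11) = -1.
Reciprocity: 3 ≡ 3 and 11 ≡ 3 (mod 4), so (3/11) = −(11/3).
Reduce top mod 3: now compute (2/3).
Pull out 2: since 3 ≡ 3 (mod 8), (2/3) = -1.
Reached (1/3) = 1. Collecting the sign flips along the way, the symbol is +1.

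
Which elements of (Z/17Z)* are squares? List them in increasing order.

Square k = 1,…,8 (k and 17−k give the same square):
1²=1, 2²=4, 3²=9, 4²=16, 5²≡8, 6²≡2, 7²≡15, 8²≡13 (mod 17).
So the quadratic residues mod 17 are {1, 2, 4, 8, 9, 13, 15, 16}.

1 2 4 8 9 13 15 16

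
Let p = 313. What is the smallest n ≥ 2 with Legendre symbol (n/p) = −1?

(2/313) = +1, so 2 is a residue.
(3/313) = +1, so 3 is a residue.
(4/313) = +1, so 4 is a residue.
(5/313) = −1, so 5 is the smallest positive non-residue mod 313.

5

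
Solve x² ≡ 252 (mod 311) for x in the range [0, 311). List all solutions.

Since 311 ≡ 3 (mod 4), a square root of 252 is 252^((311+1)/4) = 252^78 mod 311.
Repeated squaring: 252^2≡60, 252^4≡179, 252^8≡8, 252^16≡64, 252^32≡53, 252^64≡10 (mod 311).
252^78 = 252^(64+8+4+2) ≡ 218 (mod 311).
Check: 218² = 47524 ≡ 252 (mod 311). The two roots are 93 and 218.

93, 218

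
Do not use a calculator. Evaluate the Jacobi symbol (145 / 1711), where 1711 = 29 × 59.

0

Reciprocity: 145 ≡ 1 and 1711 ≡ 3 (mod 4), so (145/1711) = +(1711/145).
Reduce top mod 145: now compute (116/145).
Pull out 2^2: since 145 ≡ 1 (mod 8), (2/145) = +1, so (2/145)^2 = +1.
Reciprocity: 29 ≡ 1 and 145 ≡ 1 (mod 4), so (29/145) = +(145/29).
Reduce top mod 29: now compute (0/29).
Top reduces to 0: gcd > 1, so the symbol is 0.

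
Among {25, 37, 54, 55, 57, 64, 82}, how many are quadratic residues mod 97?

(25/97) = +1 → QR.
(37/97) = -1 → non-residue.
(54/97) = +1 → QR.
(55/97) = -1 → non-residue.
(57/97) = -1 → non-residue.
(64/97) = +1 → QR.
(82/97) = -1 → non-residue.
Total quadratic residues among the 7: 3.

3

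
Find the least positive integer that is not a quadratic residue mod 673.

5

(2/673) = +1, so 2 is a residue.
(3/673) = +1, so 3 is a residue.
(4/673) = +1, so 4 is a residue.
(5/673) = −1, so 5 is the smallest positive non-residue mod 673.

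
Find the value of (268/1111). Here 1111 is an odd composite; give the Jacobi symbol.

Pull out 2^2: since 1111 ≡ 7 (mod 8), (2/1111) = +1, so (2/1111)^2 = +1.
Reciprocity: 67 ≡ 3 and 1111 ≡ 3 (mod 4), so (67/1111) = −(1111/67).
Reduce top mod 67: now compute (39/67).
Reciprocity: 39 ≡ 3 and 67 ≡ 3 (mod 4), so (39/67) = −(67/39).
Reduce top mod 39: now compute (28/39).
Pull out 2^2: since 39 ≡ 7 (mod 8), (2/39) = +1, so (2/39)^2 = +1.
Reciprocity: 7 ≡ 3 and 39 ≡ 3 (mod 4), so (7/39) = −(39/7).
Reduce top mod 7: now compute (4/7).
Pull out 2^2: since 7 ≡ 7 (mod 8), (2/7) = +1, so (2/7)^2 = +1.
Reached (1/7) = 1. Collecting the sign flips along the way, the symbol is -1.

-1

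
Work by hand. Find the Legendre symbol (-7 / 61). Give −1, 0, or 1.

Euler's criterion: (-7/61) ≡ 54^30 (mod 61).
54^2 ≡ 49 (mod 61)
54^4 ≡ 22 (mod 61)
54^8 ≡ 57 (mod 61)
54^16 ≡ 16 (mod 61)
54^30 = 54^(16+8+4+2) ≡ 60 (mod 61).
Result is 60 ≡ −1, so (-7/61) = −1.

-1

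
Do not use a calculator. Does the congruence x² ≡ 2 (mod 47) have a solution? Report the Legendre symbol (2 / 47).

1

Euler's criterion: (2/47) ≡ 2^23 (mod 47).
2^2 ≡ 4 (mod 47)
2^4 ≡ 16 (mod 47)
2^8 ≡ 21 (mod 47)
2^16 ≡ 18 (mod 47)
2^23 = 2^(16+4+2+1) ≡ 1 (mod 47).
Result is 1, so (2/47) = 1.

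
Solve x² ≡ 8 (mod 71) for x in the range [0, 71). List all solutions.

Since 71 ≡ 3 (mod 4), a square root of 8 is 8^((71+1)/4) = 8^18 mod 71.
Repeated squaring: 8^2≡64, 8^4≡49, 8^8≡58, 8^16≡27 (mod 71).
8^18 = 8^(16+2) ≡ 24 (mod 71).
Check: 24² = 576 ≡ 8 (mod 71). The two roots are 24 and 47.

24, 47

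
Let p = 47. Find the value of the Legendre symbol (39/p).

-1

Reciprocity: 39 ≡ 3 and 47 ≡ 3 (mod 4), so (39/47) = −(47/39).
Reduce top mod 39: now compute (8/39).
Pull out 2^3: since 39 ≡ 7 (mod 8), (2/39) = +1, so (2/39)^3 = +1.
Reached (1/39) = 1. Collecting the sign flips along the way, the symbol is -1.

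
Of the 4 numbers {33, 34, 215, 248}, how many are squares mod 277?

3

(33/277) = -1 → non-residue.
(34/277) = +1 → QR.
(215/277) = +1 → QR.
(248/277) = +1 → QR.
Total quadratic residues among the 4: 3.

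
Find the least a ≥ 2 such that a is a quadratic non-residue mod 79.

(2/79) = +1, so 2 is a residue.
(3/79) = −1, so 3 is the smallest positive non-residue mod 79.

3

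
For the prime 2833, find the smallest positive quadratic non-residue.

5

(2/2833) = +1, so 2 is a residue.
(3/2833) = +1, so 3 is a residue.
(4/2833) = +1, so 4 is a residue.
(5/2833) = −1, so 5 is the smallest positive non-residue mod 2833.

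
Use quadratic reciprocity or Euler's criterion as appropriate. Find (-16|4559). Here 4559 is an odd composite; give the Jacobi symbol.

-1

First reduce: -16 ≡ 4543 (mod 4559).
Reciprocity: 4543 ≡ 3 and 4559 ≡ 3 (mod 4), so (4543/4559) = −(4559/4543).
Reduce top mod 4543: now compute (16/4543).
Pull out 2^4: since 4543 ≡ 7 (mod 8), (2/4543) = +1, so (2/4543)^4 = +1.
Reached (1/4543) = 1. Collecting the sign flips along the way, the symbol is -1.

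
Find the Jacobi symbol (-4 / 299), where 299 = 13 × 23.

-1

First reduce: -4 ≡ 295 (mod 299).
Reciprocity: 295 ≡ 3 and 299 ≡ 3 (mod 4), so (295/299) = −(299/295).
Reduce top mod 295: now compute (4/295).
Pull out 2^2: since 295 ≡ 7 (mod 8), (2/295) = +1, so (2/295)^2 = +1.
Reached (1/295) = 1. Collecting the sign flips along the way, the symbol is -1.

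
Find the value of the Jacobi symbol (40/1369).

1

Pull out 2^3: since 1369 ≡ 1 (mod 8), (2/1369) = +1, so (2/1369)^3 = +1.
Reciprocity: 5 ≡ 1 and 1369 ≡ 1 (mod 4), so (5/1369) = +(1369/5).
Reduce top mod 5: now compute (4/5).
Pull out 2^2: since 5 ≡ 5 (mod 8), (2/5) = -1, so (2/5)^2 = +1.
Reached (1/5) = 1. Collecting the sign flips along the way, the symbol is +1.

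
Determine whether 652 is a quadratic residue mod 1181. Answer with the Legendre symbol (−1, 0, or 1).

1

Pull out 2^2: since 1181 ≡ 5 (mod 8), (2/1181) = -1, so (2/1181)^2 = +1.
Reciprocity: 163 ≡ 3 and 1181 ≡ 1 (mod 4), so (163/1181) = +(1181/163).
Reduce top mod 163: now compute (40/163).
Pull out 2^3: since 163 ≡ 3 (mod 8), (2/163) = -1, so (2/163)^3 = -1.
Reciprocity: 5 ≡ 1 and 163 ≡ 3 (mod 4), so (5/163) = +(163/5).
Reduce top mod 5: now compute (3/5).
Reciprocity: 3 ≡ 3 and 5 ≡ 1 (mod 4), so (3/5) = +(5/3).
Reduce top mod 3: now compute (2/3).
Pull out 2: since 3 ≡ 3 (mod 8), (2/3) = -1.
Reached (1/3) = 1. Collecting the sign flips along the way, the symbol is +1.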